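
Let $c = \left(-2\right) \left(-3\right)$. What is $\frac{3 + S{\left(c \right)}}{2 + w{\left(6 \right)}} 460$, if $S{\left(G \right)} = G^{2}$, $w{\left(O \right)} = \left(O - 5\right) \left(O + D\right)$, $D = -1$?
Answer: $\frac{17940}{7} \approx 2562.9$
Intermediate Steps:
$c = 6$
$w{\left(O \right)} = \left(-1 + O\right) \left(-5 + O\right)$ ($w{\left(O \right)} = \left(O - 5\right) \left(O - 1\right) = \left(-5 + O\right) \left(-1 + O\right) = \left(-1 + O\right) \left(-5 + O\right)$)
$\frac{3 + S{\left(c \right)}}{2 + w{\left(6 \right)}} 460 = \frac{3 + 6^{2}}{2 + \left(5 + 6^{2} - 36\right)} 460 = \frac{3 + 36}{2 + \left(5 + 36 - 36\right)} 460 = \frac{39}{2 + 5} \cdot 460 = \frac{39}{7} \cdot 460 = \frac{17940}{7}$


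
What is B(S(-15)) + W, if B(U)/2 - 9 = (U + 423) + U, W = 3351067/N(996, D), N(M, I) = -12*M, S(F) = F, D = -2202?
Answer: 6258341/11952 ≈ 523.62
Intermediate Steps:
W = -3351067/11952 (W = 3351067/((-12*996)) = 3351067/(-11952) = 3351067*(-1/11952) = -3351067/11952 ≈ -280.38)
B(U) = 864 + 4*U (B(U) = 18 + 2*((U + 423) + U) = 18 + 2*((423 + U) + U) = 18 + 2*(423 + 2*U) = 18 + (846 + 4*U) = 864 + 4*U)
B(S(-15)) + W = (864 + 4*(-15)) - 3351067/11952 = (864 - 60) - 3351067/11952 = 804 - 3351067/11952 = 6258341/11952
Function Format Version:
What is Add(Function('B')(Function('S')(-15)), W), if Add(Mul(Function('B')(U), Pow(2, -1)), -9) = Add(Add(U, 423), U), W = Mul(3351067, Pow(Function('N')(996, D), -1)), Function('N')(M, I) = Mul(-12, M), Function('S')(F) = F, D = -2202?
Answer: Rational(6258341, 11952) ≈ 523.62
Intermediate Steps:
W = Rational(-3351067, 11952) (W = Mul(3351067, Pow(Mul(-12, 996), -1)) = Mul(3351067, Pow(-11952, -1)) = Mul(3351067, Rational(-1, 11952)) = Rational(-3351067, 11952) ≈ -280.38)
Function('B')(U) = Add(864, Mul(4, U)) (Function('B')(U) = Add(18, Mul(2, Add(Add(U, 423), U))) = Add(18, Mul(2, Add(Add(423, U), U))) = Add(18, Mul(2, Add(423, Mul(2, U)))) = Add(18, Add(846, Mul(4, U))) = Add(864, Mul(4, U)))
Add(Function('B')(Function('S')(-15)), W) = Add(Add(864, Mul(4, -15)), Rational(-3351067, 11952)) = Add(Add(864, -60), Rational(-3351067, 11952)) = Add(804, Rational(-3351067, 11952)) = Rational(6258341, 11952)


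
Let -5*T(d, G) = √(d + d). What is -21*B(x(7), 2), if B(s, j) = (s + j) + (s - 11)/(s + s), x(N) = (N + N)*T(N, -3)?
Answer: -105/2 + 15639*√14/280 ≈ 156.48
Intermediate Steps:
T(d, G) = -√2*√d/5 (T(d, G) = -√(d + d)/5 = -√2*√d/5)
x(N) = -2*√2*N^(3/2)/5 (x(N) = (N + N)*(-√2*√N/5) = (2*N)*(-√2*√N/5) = -2*√2*N^(3/2)/5)
B(s, j) = j + s + (-11 + s)/(2*s) (B(s, j) = (j + s) + (-11 + s)/((2*s)) = (j + s) + (-11 + s)*(1/(2*s)) = (j + s) + (-11 + s)/(2*s) = j + s + (-11 + s)/(2*s))
-21*B(x(7), 2) = -21*(½ + 2 - 2*√2*7^(3/2)/5 - 11*(-5*√14/196)/2) = -21*(½ + 2 - 2*√2*7*√7/5 - 11*(-5*√14/196)/2) = -21*(½ + 2 - 14*√14/5 - 11*(-5*√14/196)/2) = -21*(½ + 2 - 14*√14/5 - (-55)*√14/392) = -21*(½ + 2 - 14*√14/5 + 55*√14/392) = -21*(5/2 - 5213*√14/1960) = -105/2 + 15639*√14/280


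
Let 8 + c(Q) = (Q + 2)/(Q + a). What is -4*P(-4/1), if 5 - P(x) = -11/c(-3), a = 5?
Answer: -252/17 ≈ -14.824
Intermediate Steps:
c(Q) = -8 + (2 + Q)/(5 + Q) (c(Q) = -8 + (Q + 2)/(Q + 5) = -8 + (2 + Q)/(5 + Q))
P(x) = 63/17 (P(x) = 5 - (-11)/((-38 - 7*(-3))/(5 - 3)) = 5 - (-11)/((-38 + 21)/2) = 5 - (-11)/((1/2)*(-17)) = 5 - (-11)/(-17/2) = 5 - (-11)*(-2)/17 = 5 - 1*22/17 = 5 - 22/17 = 63/17)
-4*P(-4/1) = -4*63/17 = -252/17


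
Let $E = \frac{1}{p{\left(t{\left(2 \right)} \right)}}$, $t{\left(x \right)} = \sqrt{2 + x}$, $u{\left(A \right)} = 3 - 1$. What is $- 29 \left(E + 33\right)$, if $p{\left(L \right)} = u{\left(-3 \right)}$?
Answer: $- \frac{1943}{2} \approx -971.5$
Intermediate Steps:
$u{\left(A \right)} = 2$
$p{\left(L \right)} = 2$
$E = \frac{1}{2} \approx 0.5$
$- 29 \left(E + 33\right) = - 29 \left(\frac{1}{2} + 33\right) = \left(-29\right) \frac{67}{2} = - \frac{1943}{2}$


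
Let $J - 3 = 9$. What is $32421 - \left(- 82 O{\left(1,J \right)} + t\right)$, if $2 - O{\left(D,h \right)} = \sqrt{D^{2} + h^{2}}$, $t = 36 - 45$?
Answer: $32594 - 82 \sqrt{145} \approx 31607.0$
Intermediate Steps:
$J = 12$ ($J = 3 + 9 = 12$)
$t = -9$ ($t = 36 - 45 = -9$)
$O{\left(D,h \right)} = 2 - \sqrt{D^{2} + h^{2}}$
$32421 - \left(- 82 O{\left(1,J \right)} + t\right) = 32421 - \left(- 82 \left(2 - \sqrt{1^{2} + 12^{2}}\right) - 9\right) = 32421 - \left(- 82 \left(2 - \sqrt{1 + 144}\right) - 9\right) = 32421 - \left(- 82 \left(2 - \sqrt{145}\right) - 9\right) = 32421 - \left(\left(-164 + 82 \sqrt{145}\right) - 9\right) = 32421 - \left(-173 + 82 \sqrt{145}\right) = 32421 + \left(173 - 82 \sqrt{145}\right) = 32594 - 82 \sqrt{145}$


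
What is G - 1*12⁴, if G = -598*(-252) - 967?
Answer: 128993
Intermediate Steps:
G = 149729 (G = 150696 - 967 = 149729)
G - 1*12⁴ = 149729 - 1*12⁴ = 149729 - 1*20736 = 149729 - 20736 = 128993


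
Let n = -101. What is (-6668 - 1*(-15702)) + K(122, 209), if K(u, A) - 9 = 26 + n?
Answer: 8968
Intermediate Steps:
K(u, A) = -66 (K(u, A) = 9 + (26 - 101) = 9 - 75 = -66)
(-6668 - 1*(-15702)) + K(122, 209) = (-6668 - 1*(-15702)) - 66 = (-6668 + 15702) - 66 = 9034 - 66 = 8968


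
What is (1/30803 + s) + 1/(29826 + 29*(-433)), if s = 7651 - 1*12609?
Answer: -2637343632634/531937007 ≈ -4958.0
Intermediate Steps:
s = -4958 (s = 7651 - 12609 = -4958)
(1/30803 + s) + 1/(29826 + 29*(-433)) = (1/30803 - 4958) + 1/(29826 + 29*(-433)) = (1/30803 - 4958) + 1/(29826 - 12557) = -152721273/30803 + 1/17269 = -2637343632634/531937007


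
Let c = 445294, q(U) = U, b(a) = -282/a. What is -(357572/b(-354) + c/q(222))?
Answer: -2352203437/5217 ≈ -4.5087e+5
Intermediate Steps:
-(357572/b(-354) + c/q(222)) = -(357572/((-282/(-354))) + 445294/222) = -(357572/((-282*(-1/354))) + 445294*(1/222)) = -(357572/(47/59) + 222647/111) = -(357572*(59/47) + 222647/111) = -(21096748/47 + 222647/111) = -1*2352203437/5217 = -2352203437/5217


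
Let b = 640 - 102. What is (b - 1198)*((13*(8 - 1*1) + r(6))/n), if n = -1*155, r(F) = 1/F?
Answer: 12034/31 ≈ 388.19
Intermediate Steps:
r(F) = 1/F
n = -155
b = 538
(b - 1198)*((13*(8 - 1*1) + r(6))/n) = (538 - 1198)*((13*(8 - 1*1) + 1/6)/(-155)) = -660*(13*(8 - 1) + ⅙)*(-1)/155 = -660*(13*7 + ⅙)*(-1)/155 = -660*(91 + ⅙)*(-1)/155 = -60170*(-1)/155 = -660*(-547/930) = 12034/31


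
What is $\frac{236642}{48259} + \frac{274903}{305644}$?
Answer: $\frac{85594751325}{14750073796} \approx 5.803$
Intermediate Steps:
$\frac{236642}{48259} + \frac{274903}{305644} = \frac{85594751325}{14750073796}$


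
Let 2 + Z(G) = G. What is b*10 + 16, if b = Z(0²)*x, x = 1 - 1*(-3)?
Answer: -64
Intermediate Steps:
Z(G) = -2 + G
x = 4 (x = 1 + 3 = 4)
b = -8 (b = (-2 + 0²)*4 = (-2 + 0)*4 = -2*4 = -8)
b*10 + 16 = -8*10 + 16 = -80 + 16 = -64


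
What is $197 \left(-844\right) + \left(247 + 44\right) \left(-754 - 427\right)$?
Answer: $-509939$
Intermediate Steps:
$197 \left(-844\right) + \left(247 + 44\right) \left(-754 - 427\right) = -166268 + 291 \left(-1181\right) = -166268 - 343671 = -509939$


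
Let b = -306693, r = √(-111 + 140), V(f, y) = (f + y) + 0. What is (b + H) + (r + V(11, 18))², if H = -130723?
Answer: -436546 + 58*√29 ≈ -4.3623e+5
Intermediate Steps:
V(f, y) = f + y
r = √29 ≈ 5.3852
(b + H) + (r + V(11, 18))² = (-306693 - 130723) + (√29 + (11 + 18))² = -437416 + (√29 + 29)² = -437416 + (29 + √29)²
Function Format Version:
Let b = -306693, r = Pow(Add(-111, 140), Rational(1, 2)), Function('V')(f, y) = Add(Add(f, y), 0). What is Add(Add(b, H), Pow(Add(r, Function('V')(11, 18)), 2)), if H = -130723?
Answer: Add(-436546, Mul(58, Pow(29, Rational(1, 2)))) ≈ -4.3623e+5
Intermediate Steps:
Function('V')(f, y) = Add(f, y)
r = Pow(29, Rational(1, 2)) ≈ 5.3852
Add(Add(b, H), Pow(Add(r, Function('V')(11, 18)), 2)) = Add(Add(-306693, -130723), Pow(Add(Pow(29, Rational(1, 2)), Add(11, 18)), 2)) = Add(-437416, Pow(Add(Pow(29, Rational(1, 2)), 29), 2)) = Add(-437416, Pow(Add(29, Pow(29, Rational(1, 2))), 2))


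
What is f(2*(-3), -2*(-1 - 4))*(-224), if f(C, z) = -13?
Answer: 2912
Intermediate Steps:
f(2*(-3), -2*(-1 - 4))*(-224) = -13*(-224) = 2912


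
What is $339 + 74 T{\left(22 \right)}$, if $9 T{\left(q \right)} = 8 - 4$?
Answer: $\frac{3347}{9} \approx 371.89$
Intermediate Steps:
$T{\left(q \right)} = \frac{4}{9}$ ($T{\left(q \right)} = \frac{8 - 4}{9} = \frac{1}{9} \cdot 4 = \frac{4}{9}$)
$339 + 74 T{\left(22 \right)} = 339 + 74 \cdot \frac{4}{9} = 339 + \frac{296}{9} = \frac{3347}{9}$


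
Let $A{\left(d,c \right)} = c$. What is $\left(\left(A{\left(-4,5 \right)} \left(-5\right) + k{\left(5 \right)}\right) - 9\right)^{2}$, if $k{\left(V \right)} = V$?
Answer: $841$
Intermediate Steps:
$\left(\left(A{\left(-4,5 \right)} \left(-5\right) + k{\left(5 \right)}\right) - 9\right)^{2} = \left(\left(5 \left(-5\right) + 5\right) - 9\right)^{2} = \left(\left(-25 + 5\right) - 9\right)^{2} = \left(-20 - 9\right)^{2} = \left(-29\right)^{2} = 841$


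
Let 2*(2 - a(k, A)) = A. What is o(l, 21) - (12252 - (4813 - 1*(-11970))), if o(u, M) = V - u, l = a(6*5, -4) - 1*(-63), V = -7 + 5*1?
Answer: 4462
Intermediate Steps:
a(k, A) = 2 - A/2
V = -2 (V = -7 + 5 = -2)
l = 67 (l = (2 - 1/2*(-4)) - 1*(-63) = (2 + 2) + 63 = 4 + 63 = 67)
o(u, M) = -2 - u
o(l, 21) - (12252 - (4813 - 1*(-11970))) = (-2 - 1*67) - (12252 - (4813 - 1*(-11970))) = (-2 - 67) - (12252 - (4813 + 11970)) = -69 - (12252 - 1*16783) = -69 - (12252 - 16783) = -69 - 1*(-4531) = -69 + 4531 = 4462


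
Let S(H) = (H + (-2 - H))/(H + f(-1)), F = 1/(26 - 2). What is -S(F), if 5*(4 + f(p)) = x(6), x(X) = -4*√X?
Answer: -114000/170329 + 23040*√6/170329 ≈ -0.33796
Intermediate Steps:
f(p) = -4 - 4*√6/5 (f(p) = -4 + (-4*√6)/5 = -4 - 4*√6/5)
F = 1/24 ≈ 0.041667
S(H) = -2/(-4 + H - 4*√6/5) (S(H) = (H + (-2 - H))/(H + (-4 - 4*√6/5)) = -2/(-4 + H - 4*√6/5))
-S(F) = -10/(20 - 5*1/24 + 4*√6) = -10/(20 - 5/24 + 4*√6) = -10/(475/24 + 4*√6)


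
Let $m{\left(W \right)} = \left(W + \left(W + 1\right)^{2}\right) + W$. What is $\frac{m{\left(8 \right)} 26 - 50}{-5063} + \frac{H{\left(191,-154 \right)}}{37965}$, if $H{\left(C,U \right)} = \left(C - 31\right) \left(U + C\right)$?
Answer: $- \frac{12775304}{38443359} \approx -0.33231$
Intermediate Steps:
$H{\left(C,U \right)} = \left(-31 + C\right) \left(C + U\right)$
$m{\left(W \right)} = \left(1 + W\right)^{2} + 2 W$ ($m{\left(W \right)} = \left(W + \left(1 + W\right)^{2}\right) + W = \left(1 + W\right)^{2} + 2 W$)
$\frac{m{\left(8 \right)} 26 - 50}{-5063} + \frac{H{\left(191,-154 \right)}}{37965} = \frac{\left(\left(1 + 8\right)^{2} + 2 \cdot 8\right) 26 - 50}{-5063} + \frac{191^{2} - 5921 - -4774 + 191 \left(-154\right)}{37965} = \left(\left(9^{2} + 16\right) 26 - 50\right) \left(- \frac{1}{5063}\right) + \left(36481 - 5921 + 4774 - 29414\right) \frac{1}{37965} = \left(\left(81 + 16\right) 26 - 50\right) \left(- \frac{1}{5063}\right) + 5920 \cdot \frac{1}{37965} = \left(97 \cdot 26 - 50\right) \left(- \frac{1}{5063}\right) + \frac{1184}{7593} = \left(2522 - 50\right) \left(- \frac{1}{5063}\right) + \frac{1184}{7593} = 2472 \left(- \frac{1}{5063}\right) + \frac{1184}{7593} = - \frac{2472}{5063} + \frac{1184}{7593} = - \frac{12775304}{38443359}$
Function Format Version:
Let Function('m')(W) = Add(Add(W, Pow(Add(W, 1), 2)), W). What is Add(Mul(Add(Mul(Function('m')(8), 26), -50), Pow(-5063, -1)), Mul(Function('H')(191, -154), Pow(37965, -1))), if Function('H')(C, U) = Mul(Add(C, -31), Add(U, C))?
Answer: Rational(-12775304, 38443359) ≈ -0.33231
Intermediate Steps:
Function('H')(C, U) = Mul(Add(-31, C), Add(C, U))
Function('m')(W) = Add(Pow(Add(1, W), 2), Mul(2, W)) (Function('m')(W) = Add(Add(W, Pow(Add(1, W), 2)), W) = Add(Pow(Add(1, W), 2), Mul(2, W)))
Add(Mul(Add(Mul(Function('m')(8), 26), -50), Pow(-5063, -1)), Mul(Function('H')(191, -154), Pow(37965, -1))) = Add(Mul(Add(Mul(Add(Pow(Add(1, 8), 2), Mul(2, 8)), 26), -50), Pow(-5063, -1)), Mul(Add(Pow(191, 2), Mul(-31, 191), Mul(-31, -154), Mul(191, -154)), Pow(37965, -1))) = Add(Mul(Add(Mul(Add(Pow(9, 2), 16), 26), -50), Rational(-1, 5063)), Mul(Add(36481, -5921, 4774, -29414), Rational(1, 37965))) = Add(Mul(Add(Mul(Add(81, 16), 26), -50), Rational(-1, 5063)), Mul(5920, Rational(1, 37965))) = Add(Mul(Add(Mul(97, 26), -50), Rational(-1, 5063)), Rational(1184, 7593)) = Add(Mul(Add(2522, -50), Rational(-1, 5063)), Rational(1184, 7593)) = Add(Mul(2472, Rational(-1, 5063)), Rational(1184, 7593)) = Add(Rational(-2472, 5063), Rational(1184, 7593)) = Rational(-12775304, 38443359)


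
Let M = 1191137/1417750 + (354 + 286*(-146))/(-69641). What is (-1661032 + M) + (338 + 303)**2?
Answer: -123431676800532933/98733527750 ≈ -1.2502e+6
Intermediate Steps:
M = 141649657317/98733527750 (M = 1191137*(1/1417750) + (354 - 41756)*(-1/69641) = 1191137/1417750 - 41402*(-1/69641) = 1191137/1417750 + 41402/69641 = 141649657317/98733527750 ≈ 1.4347)
(-1661032 + M) + (338 + 303)**2 = (-1661032 + 141649657317/98733527750) + (338 + 303)**2 = -163999407415980683/98733527750 + 641**2 = -163999407415980683/98733527750 + 410881 = -123431676800532933/98733527750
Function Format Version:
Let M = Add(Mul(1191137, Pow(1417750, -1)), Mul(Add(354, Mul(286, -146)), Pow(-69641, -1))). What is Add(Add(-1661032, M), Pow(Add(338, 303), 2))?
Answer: Rational(-123431676800532933, 98733527750) ≈ -1.2502e+6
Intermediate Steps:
M = Rational(141649657317, 98733527750) (M = Add(Mul(1191137, Rational(1, 1417750)), Mul(Add(354, -41756), Rational(-1, 69641))) = Add(Rational(1191137, 1417750), Mul(-41402, Rational(-1, 69641))) = Add(Rational(1191137, 1417750), Rational(41402, 69641)) = Rational(141649657317, 98733527750) ≈ 1.4347)
Add(Add(-1661032, M), Pow(Add(338, 303), 2)) = Add(Add(-1661032, Rational(141649657317, 98733527750)), Pow(Add(338, 303), 2)) = Add(Rational(-163999407415980683, 98733527750), Pow(641, 2)) = Add(Rational(-163999407415980683, 98733527750), 410881) = Rational(-123431676800532933, 98733527750)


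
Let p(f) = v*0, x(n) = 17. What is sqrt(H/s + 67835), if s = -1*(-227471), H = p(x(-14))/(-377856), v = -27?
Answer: sqrt(67835) ≈ 260.45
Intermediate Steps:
p(f) = 0 (p(f) = -27*0 = 0)
H = 0 (H = 0/(-377856) = 0*(-1/377856) = 0)
s = 227471
sqrt(H/s + 67835) = sqrt(0/227471 + 67835) = sqrt(0*(1/227471) + 67835) = sqrt(0 + 67835) = sqrt(67835)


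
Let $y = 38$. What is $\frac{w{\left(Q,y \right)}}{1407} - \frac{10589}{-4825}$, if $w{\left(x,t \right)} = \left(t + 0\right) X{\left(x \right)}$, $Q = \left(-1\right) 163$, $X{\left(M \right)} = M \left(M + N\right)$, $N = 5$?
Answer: $\frac{4736894623}{6788775} \approx 697.75$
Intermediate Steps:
$X{\left(M \right)} = M \left(5 + M\right)$ ($X{\left(M \right)} = M \left(M + 5\right) = M \left(5 + M\right)$)
$Q = -163$
$w{\left(x,t \right)} = t x \left(5 + x\right)$ ($w{\left(x,t \right)} = \left(t + 0\right) x \left(5 + x\right) = t x \left(5 + x\right)$)
$\frac{w{\left(Q,y \right)}}{1407} - \frac{10589}{-4825} = \frac{38 \left(-163\right) \left(5 - 163\right)}{1407} - \frac{10589}{-4825} = 38 \left(-163\right) \left(-158\right) \frac{1}{1407} - - \frac{10589}{4825} = 978652 \cdot \frac{1}{1407} + \frac{10589}{4825} = \frac{978652}{1407} + \frac{10589}{4825} = \frac{4736894623}{6788775}$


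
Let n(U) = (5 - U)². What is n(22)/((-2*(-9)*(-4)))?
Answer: -289/72 ≈ -4.0139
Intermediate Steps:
n(22)/((-2*(-9)*(-4))) = (-5 + 22)²/((-2*(-9)*(-4))) = 17²/((18*(-4))) = 289/(-72) = 289*(-1/72) = -289/72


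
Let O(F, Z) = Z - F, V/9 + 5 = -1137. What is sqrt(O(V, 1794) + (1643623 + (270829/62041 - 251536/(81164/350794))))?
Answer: 2*sqrt(225254681553339242603547)/1258873931 ≈ 754.02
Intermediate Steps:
V = -10278 (V = -45 + 9*(-1137) = -45 - 10233 = -10278)
sqrt(O(V, 1794) + (1643623 + (270829/62041 - 251536/(81164/350794)))) = sqrt((1794 - 1*(-10278)) + (1643623 + (270829/62041 - 251536/(81164/350794)))) = sqrt((1794 + 10278) + (1643623 + (270829*(1/62041) - 251536/(81164*(1/350794))))) = sqrt(12072 + (1643623 + (270829/62041 - 251536/40582/175397))) = sqrt(12072 + (1643623 + (270829/62041 - 251536*175397/40582))) = sqrt(12072 + (1643623 + (270829/62041 - 22059329896/20291))) = sqrt(12072 + (1643623 - 1368577390686497/1258873931)) = sqrt(12072 + 700536756405516/1258873931) = sqrt(715733882500548/1258873931) = 2*sqrt(225254681553339242603547)/1258873931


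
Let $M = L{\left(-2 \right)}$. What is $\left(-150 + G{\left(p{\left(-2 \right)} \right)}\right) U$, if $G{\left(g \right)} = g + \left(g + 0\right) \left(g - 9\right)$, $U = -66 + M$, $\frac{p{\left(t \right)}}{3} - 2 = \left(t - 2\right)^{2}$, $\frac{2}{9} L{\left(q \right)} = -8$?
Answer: $-238068$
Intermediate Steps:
$L{\left(q \right)} = -36$ ($L{\left(q \right)} = \frac{9}{2} \left(-8\right) = -36$)
$p{\left(t \right)} = 6 + 3 \left(-2 + t\right)^{2}$ ($p{\left(t \right)} = 6 + 3 \left(t - 2\right)^{2} = 6 + 3 \left(-2 + t\right)^{2}$)
$M = -36$
$U = -102$ ($U = -66 - 36 = -102$)
$G{\left(g \right)} = g + g \left(-9 + g\right)$
$\left(-150 + G{\left(p{\left(-2 \right)} \right)}\right) U = \left(-150 + \left(6 + 3 \left(-2 - 2\right)^{2}\right) \left(-8 + \left(6 + 3 \left(-2 - 2\right)^{2}\right)\right)\right) \left(-102\right) = \left(-150 + \left(6 + 3 \left(-4\right)^{2}\right) \left(-8 + \left(6 + 3 \left(-4\right)^{2}\right)\right)\right) \left(-102\right) = \left(-150 + \left(6 + 3 \cdot 16\right) \left(-8 + \left(6 + 3 \cdot 16\right)\right)\right) \left(-102\right) = \left(-150 + \left(6 + 48\right) \left(-8 + \left(6 + 48\right)\right)\right) \left(-102\right) = \left(-150 + 54 \left(-8 + 54\right)\right) \left(-102\right) = \left(-150 + 54 \cdot 46\right) \left(-102\right) = \left(-150 + 2484\right) \left(-102\right) = 2334 \left(-102\right) = -238068$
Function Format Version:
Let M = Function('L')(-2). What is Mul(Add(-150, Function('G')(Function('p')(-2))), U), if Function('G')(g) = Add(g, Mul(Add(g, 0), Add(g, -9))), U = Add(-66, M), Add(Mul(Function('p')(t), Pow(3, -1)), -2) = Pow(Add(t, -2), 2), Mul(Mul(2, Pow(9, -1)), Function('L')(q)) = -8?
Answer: -238068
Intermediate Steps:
Function('L')(q) = -36 (Function('L')(q) = Mul(Rational(9, 2), -8) = -36)
Function('p')(t) = Add(6, Mul(3, Pow(Add(-2, t), 2))) (Function('p')(t) = Add(6, Mul(3, Pow(Add(t, -2), 2))) = Add(6, Mul(3, Pow(Add(-2, t), 2))))
M = -36
U = -102 (U = Add(-66, -36) = -102)
Function('G')(g) = Add(g, Mul(g, Add(-9, g)))
Mul(Add(-150, Function('G')(Function('p')(-2))), U) = Mul(Add(-150, Mul(Add(6, Mul(3, Pow(Add(-2, -2), 2))), Add(-8, Add(6, Mul(3, Pow(Add(-2, -2), 2)))))), -102) = Mul(Add(-150, Mul(Add(6, Mul(3, Pow(-4, 2))), Add(-8, Add(6, Mul(3, Pow(-4, 2)))))), -102) = Mul(Add(-150, Mul(Add(6, Mul(3, 16)), Add(-8, Add(6, Mul(3, 16))))), -102) = Mul(Add(-150, Mul(Add(6, 48), Add(-8, Add(6, 48)))), -102) = Mul(Add(-150, Mul(54, Add(-8, 54))), -102) = Mul(Add(-150, Mul(54, 46)), -102) = Mul(Add(-150, 2484), -102) = Mul(2334, -102) = -238068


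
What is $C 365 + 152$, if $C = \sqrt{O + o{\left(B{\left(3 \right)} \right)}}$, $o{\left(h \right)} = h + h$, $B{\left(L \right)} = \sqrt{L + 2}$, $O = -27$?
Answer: $152 + 365 \sqrt{-27 + 2 \sqrt{5}} \approx 152.0 + 1732.4 i$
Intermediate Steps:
$B{\left(L \right)} = \sqrt{2 + L}$
$o{\left(h \right)} = 2 h$
$C = \sqrt{-27 + 2 \sqrt{5}}$ ($C = \sqrt{-27 + 2 \sqrt{2 + 3}} = \sqrt{-27 + 2 \sqrt{5}} \approx 4.7464 i$)
$C 365 + 152 = \sqrt{-27 + 2 \sqrt{5}} \cdot 365 + 152 = 365 \sqrt{-27 + 2 \sqrt{5}} + 152 = 152 + 365 \sqrt{-27 + 2 \sqrt{5}}$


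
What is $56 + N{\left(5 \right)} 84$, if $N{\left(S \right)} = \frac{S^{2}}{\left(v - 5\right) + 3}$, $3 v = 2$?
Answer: $-1519$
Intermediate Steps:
$v = \frac{2}{3}$ ($v = \frac{1}{3} \cdot 2 = \frac{2}{3} \approx 0.66667$)
$N{\left(S \right)} = - \frac{3 S^{2}}{4}$ ($N{\left(S \right)} = \frac{S^{2}}{\left(\frac{2}{3} - 5\right) + 3} = \frac{S^{2}}{- \frac{13}{3} + 3} = \frac{S^{2}}{- \frac{4}{3}} = S^{2} \left(- \frac{3}{4}\right) = - \frac{3 S^{2}}{4}$)
$56 + N{\left(5 \right)} 84 = 56 + - \frac{3 \cdot 5^{2}}{4} \cdot 84 = 56 + \left(- \frac{3}{4}\right) 25 \cdot 84 = 56 - 1575 = -1519$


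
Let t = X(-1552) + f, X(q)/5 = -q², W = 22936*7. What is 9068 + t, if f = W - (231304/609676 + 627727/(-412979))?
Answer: -747412611409455941/62945846201 ≈ -1.1874e+7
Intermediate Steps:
W = 160552
X(q) = -5*q² (X(q) = 5*(-q²) = -5*q²)
f = 10106153295860911/62945846201 (f = 160552 - (231304/609676 + 627727/(-412979)) = 160552 - (231304*(1/609676) + 627727*(-1/412979)) = 160552 - (57826/152419 - 627727/412979) = 160552 - 1*(-71796597959/62945846201) = 160552 + 71796597959/62945846201 = 10106153295860911/62945846201 ≈ 1.6055e+5)
t = -747983404342806609/62945846201 (t = -5*(-1552)² + 10106153295860911/62945846201 = -5*2408704 + 10106153295860911/62945846201 = -12043520 + 10106153295860911/62945846201 = -747983404342806609/62945846201 ≈ -1.1883e+7)
9068 + t = 9068 - 747983404342806609/62945846201 = -747412611409455941/62945846201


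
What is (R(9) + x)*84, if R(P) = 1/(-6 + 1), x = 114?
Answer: 47796/5 ≈ 9559.2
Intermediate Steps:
R(P) = -⅕ (R(P) = 1/(-5) = -⅕)
(R(9) + x)*84 = (-⅕ + 114)*84 = (569/5)*84 = 47796/5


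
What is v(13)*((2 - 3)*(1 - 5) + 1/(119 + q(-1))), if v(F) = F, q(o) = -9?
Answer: 5733/110 ≈ 52.118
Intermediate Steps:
v(13)*((2 - 3)*(1 - 5) + 1/(119 + q(-1))) = 13*((2 - 3)*(1 - 5) + 1/(119 - 9)) = 13*(-1*(-4) + 1/110) = 13*(4 + 1/110) = 13*(441/110) = 5733/110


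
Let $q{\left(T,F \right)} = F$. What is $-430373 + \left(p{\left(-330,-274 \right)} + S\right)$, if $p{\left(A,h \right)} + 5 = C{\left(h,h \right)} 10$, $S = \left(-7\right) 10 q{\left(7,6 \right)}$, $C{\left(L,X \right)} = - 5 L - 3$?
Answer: $-417128$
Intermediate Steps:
$C{\left(L,X \right)} = -3 - 5 L$
$S = -420$ ($S = \left(-7\right) 10 \cdot 6 = \left(-70\right) 6 = -420$)
$p{\left(A,h \right)} = -35 - 50 h$ ($p{\left(A,h \right)} = -5 + \left(-3 - 5 h\right) 10 = -5 - \left(30 + 50 h\right) = -35 - 50 h$)
$-430373 + \left(p{\left(-330,-274 \right)} + S\right) = -430373 - -13245 = -430373 + \left(\left(-35 + 13700\right) - 420\right) = -430373 + \left(13665 - 420\right) = -430373 + 13245 = -417128$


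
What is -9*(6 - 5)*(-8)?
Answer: 72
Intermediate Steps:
-9*(6 - 5)*(-8) = -9*1*(-8) = -9*(-8) = 72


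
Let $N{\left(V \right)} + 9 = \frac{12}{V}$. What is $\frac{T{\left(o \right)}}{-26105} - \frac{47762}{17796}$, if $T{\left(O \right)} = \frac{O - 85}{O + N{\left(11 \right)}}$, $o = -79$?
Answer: $- \frac{148999840693}{55515467310} \approx -2.6839$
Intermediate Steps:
$N{\left(V \right)} = -9 + \frac{12}{V}$
$T{\left(O \right)} = \frac{-85 + O}{- \frac{87}{11} + O}$ ($T{\left(O \right)} = \frac{O - 85}{O - \left(9 - \frac{12}{11}\right)} = \frac{-85 + O}{O + \left(-9 + 12 \cdot \frac{1}{11}\right)} = \frac{-85 + O}{O + \left(-9 + \frac{12}{11}\right)} = \frac{-85 + O}{O - \frac{87}{11}} = \frac{-85 + O}{- \frac{87}{11} + O}$)
$\frac{T{\left(o \right)}}{-26105} - \frac{47762}{17796} = \frac{11 \frac{1}{-87 + 11 \left(-79\right)} \left(-85 - 79\right)}{-26105} - \frac{47762}{17796} = 11 \frac{1}{-87 - 869} \left(-164\right) \left(- \frac{1}{26105}\right) - \frac{23881}{8898} = 11 \frac{1}{-956} \left(-164\right) \left(- \frac{1}{26105}\right) - \frac{23881}{8898} = 11 \left(- \frac{1}{956}\right) \left(-164\right) \left(- \frac{1}{26105}\right) - \frac{23881}{8898} = \frac{451}{239} \left(- \frac{1}{26105}\right) - \frac{23881}{8898} = - \frac{451}{6239095} - \frac{23881}{8898} = - \frac{148999840693}{55515467310}$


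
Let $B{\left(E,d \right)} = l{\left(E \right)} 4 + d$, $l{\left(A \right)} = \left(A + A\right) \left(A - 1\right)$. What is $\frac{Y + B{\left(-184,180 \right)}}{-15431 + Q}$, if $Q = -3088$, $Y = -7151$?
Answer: $- \frac{265349}{18519} \approx -14.328$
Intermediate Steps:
$l{\left(A \right)} = 2 A \left(-1 + A\right)$
$B{\left(E,d \right)} = d + 8 E \left(-1 + E\right)$ ($B{\left(E,d \right)} = 2 E \left(-1 + E\right) 4 + d = 8 E \left(-1 + E\right) + d = d + 8 E \left(-1 + E\right)$)
$\frac{Y + B{\left(-184,180 \right)}}{-15431 + Q} = \frac{-7151 + \left(180 + 8 \left(-184\right) \left(-1 - 184\right)\right)}{-15431 - 3088} = \frac{-7151 + \left(180 + 8 \left(-184\right) \left(-185\right)\right)}{-18519} = \left(-7151 + \left(180 + 272320\right)\right) \left(- \frac{1}{18519}\right) = \left(-7151 + 272500\right) \left(- \frac{1}{18519}\right) = 265349 \left(- \frac{1}{18519}\right) = - \frac{265349}{18519}$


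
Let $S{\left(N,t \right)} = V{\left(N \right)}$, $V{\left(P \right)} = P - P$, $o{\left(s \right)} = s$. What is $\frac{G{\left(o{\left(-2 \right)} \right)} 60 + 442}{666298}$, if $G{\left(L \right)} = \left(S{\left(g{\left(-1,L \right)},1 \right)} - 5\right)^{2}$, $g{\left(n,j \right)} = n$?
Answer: $\frac{971}{333149} \approx 0.0029146$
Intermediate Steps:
$V{\left(P \right)} = 0$
$S{\left(N,t \right)} = 0$
$G{\left(L \right)} = 25$ ($G{\left(L \right)} = \left(0 - 5\right)^{2} = \left(-5\right)^{2} = 25$)
$\frac{G{\left(o{\left(-2 \right)} \right)} 60 + 442}{666298} = \frac{25 \cdot 60 + 442}{666298} = \left(1500 + 442\right) \frac{1}{666298} = 1942 \cdot \frac{1}{666298} = \frac{971}{333149}$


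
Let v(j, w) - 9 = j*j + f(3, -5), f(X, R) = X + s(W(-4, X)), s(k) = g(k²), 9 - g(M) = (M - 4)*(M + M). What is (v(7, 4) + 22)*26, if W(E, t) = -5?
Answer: -24908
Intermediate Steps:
g(M) = 9 - 2*M*(-4 + M) (g(M) = 9 - (M - 4)*(M + M) = 9 - (-4 + M)*2*M = 9 - 2*M*(-4 + M))
s(k) = 9 - 2*k⁴ + 8*k²
f(X, R) = -1041 + X (f(X, R) = X + (9 - 2*(-5)⁴ + 8*(-5)²) = X + (9 - 2*625 + 8*25) = X + (9 - 1250 + 200) = X - 1041 = -1041 + X)
v(j, w) = -1029 + j² (v(j, w) = 9 + (j*j + (-1041 + 3)) = 9 + (j² - 1038) = 9 + (-1038 + j²) = -1029 + j²)
(v(7, 4) + 22)*26 = ((-1029 + 7²) + 22)*26 = ((-1029 + 49) + 22)*26 = (-980 + 22)*26 = -958*26 = -24908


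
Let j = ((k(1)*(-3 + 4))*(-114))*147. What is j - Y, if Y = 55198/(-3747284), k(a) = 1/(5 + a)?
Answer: -5233054507/1873642 ≈ -2793.0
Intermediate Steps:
Y = -27599/1873642 (Y = 55198*(-1/3747284) = -27599/1873642 ≈ -0.014730)
j = -2793 (j = (((-3 + 4)/(5 + 1))*(-114))*147 = ((1/6)*(-114))*147 = (((⅙)*1)*(-114))*147 = ((⅙)*(-114))*147 = -19*147 = -2793)
j - Y = -2793 - 1*(-27599/1873642) = -2793 + 27599/1873642 = -5233054507/1873642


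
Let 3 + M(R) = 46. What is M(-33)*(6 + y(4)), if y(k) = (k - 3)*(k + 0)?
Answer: 430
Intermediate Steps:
M(R) = 43 (M(R) = -3 + 46 = 43)
y(k) = k*(-3 + k) (y(k) = (-3 + k)*k = k*(-3 + k))
M(-33)*(6 + y(4)) = 43*(6 + 4*(-3 + 4)) = 43*(6 + 4*1) = 43*(6 + 4) = 43*10 = 430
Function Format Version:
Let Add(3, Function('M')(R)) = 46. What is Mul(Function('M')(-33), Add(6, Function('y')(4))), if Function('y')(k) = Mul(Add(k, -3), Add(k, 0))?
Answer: 430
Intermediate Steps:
Function('M')(R) = 43 (Function('M')(R) = Add(-3, 46) = 43)
Function('y')(k) = Mul(k, Add(-3, k)) (Function('y')(k) = Mul(Add(-3, k), k) = Mul(k, Add(-3, k)))
Mul(Function('M')(-33), Add(6, Function('y')(4))) = Mul(43, Add(6, Mul(4, Add(-3, 4)))) = Mul(43, Add(6, Mul(4, 1))) = Mul(43, Add(6, 4)) = Mul(43, 10) = 430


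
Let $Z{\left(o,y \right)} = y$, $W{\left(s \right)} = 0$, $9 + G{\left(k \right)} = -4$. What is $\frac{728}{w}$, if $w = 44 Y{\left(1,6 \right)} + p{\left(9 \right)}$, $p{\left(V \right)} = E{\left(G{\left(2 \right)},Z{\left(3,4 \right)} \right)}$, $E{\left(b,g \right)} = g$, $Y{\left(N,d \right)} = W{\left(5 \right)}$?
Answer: $182$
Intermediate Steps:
$G{\left(k \right)} = -13$ ($G{\left(k \right)} = -9 - 4 = -13$)
$Y{\left(N,d \right)} = 0$
$p{\left(V \right)} = 4$
$w = 4$ ($w = 44 \cdot 0 + 4 = 0 + 4 = 4$)
$\frac{728}{w} = \frac{728}{4} = 728 \cdot \frac{1}{4} = 182$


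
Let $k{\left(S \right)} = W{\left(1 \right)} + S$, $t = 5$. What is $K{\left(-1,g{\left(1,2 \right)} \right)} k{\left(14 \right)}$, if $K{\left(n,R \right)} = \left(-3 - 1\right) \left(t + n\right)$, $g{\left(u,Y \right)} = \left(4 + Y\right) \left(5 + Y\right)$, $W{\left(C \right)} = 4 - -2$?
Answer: $-320$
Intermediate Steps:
$W{\left(C \right)} = 6$ ($W{\left(C \right)} = 4 + 2 = 6$)
$K{\left(n,R \right)} = -20 - 4 n$ ($K{\left(n,R \right)} = \left(-3 - 1\right) \left(5 + n\right) = - 4 \left(5 + n\right) = -20 - 4 n$)
$k{\left(S \right)} = 6 + S$
$K{\left(-1,g{\left(1,2 \right)} \right)} k{\left(14 \right)} = \left(-20 - -4\right) \left(6 + 14\right) = \left(-20 + 4\right) 20 = \left(-16\right) 20 = -320$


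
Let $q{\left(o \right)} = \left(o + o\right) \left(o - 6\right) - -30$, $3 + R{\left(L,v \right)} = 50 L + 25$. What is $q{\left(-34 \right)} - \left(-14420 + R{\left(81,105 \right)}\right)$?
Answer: $13098$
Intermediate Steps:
$R{\left(L,v \right)} = 22 + 50 L$ ($R{\left(L,v \right)} = -3 + \left(50 L + 25\right) = -3 + \left(25 + 50 L\right) = 22 + 50 L$)
$q{\left(o \right)} = 30 + 2 o \left(-6 + o\right)$ ($q{\left(o \right)} = 2 o \left(-6 + o\right) + 30 = 30 + 2 o \left(-6 + o\right)$)
$q{\left(-34 \right)} - \left(-14420 + R{\left(81,105 \right)}\right) = \left(30 - -408 + 2 \left(-34\right)^{2}\right) + \left(\left(3 \cdot 351 - \left(22 + 50 \cdot 81\right)\right) - -13367\right) = \left(30 + 408 + 2 \cdot 1156\right) + \left(\left(1053 - \left(22 + 4050\right)\right) + 13367\right) = \left(30 + 408 + 2312\right) + \left(\left(1053 - 4072\right) + 13367\right) = 2750 + \left(\left(1053 - 4072\right) + 13367\right) = 2750 + \left(-3019 + 13367\right) = 2750 + 10348 = 13098$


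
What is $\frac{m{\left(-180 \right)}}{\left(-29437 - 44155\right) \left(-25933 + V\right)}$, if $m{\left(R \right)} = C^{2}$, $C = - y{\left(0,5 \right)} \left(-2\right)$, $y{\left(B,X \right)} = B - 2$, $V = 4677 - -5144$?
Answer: $\frac{1}{74107144} \approx 1.3494 \cdot 10^{-8}$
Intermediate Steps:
$V = 9821$ ($V = 4677 + 5144 = 9821$)
$y{\left(B,X \right)} = -2 + B$ ($y{\left(B,X \right)} = B - 2 = -2 + B$)
$C = -4$ ($C = - (-2 + 0) \left(-2\right) = \left(-1\right) \left(-2\right) \left(-2\right) = 2 \left(-2\right) = -4$)
$m{\left(R \right)} = 16$ ($m{\left(R \right)} = \left(-4\right)^{2} = 16$)
$\frac{m{\left(-180 \right)}}{\left(-29437 - 44155\right) \left(-25933 + V\right)} = \frac{16}{\left(-29437 - 44155\right) \left(-25933 + 9821\right)} = \frac{16}{\left(-73592\right) \left(-16112\right)} = \frac{16}{1185714304} = 16 \cdot \frac{1}{1185714304} = \frac{1}{74107144}$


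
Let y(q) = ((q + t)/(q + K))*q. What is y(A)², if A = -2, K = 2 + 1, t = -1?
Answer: 36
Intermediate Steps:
K = 3
y(q) = q*(-1 + q)/(3 + q) (y(q) = ((q - 1)/(q + 3))*q = ((-1 + q)/(3 + q))*q = q*(-1 + q)/(3 + q))
y(A)² = (-2*(-1 - 2)/(3 - 2))² = (-2*(-3)/1)² = (-2*1*(-3))² = 6² = 36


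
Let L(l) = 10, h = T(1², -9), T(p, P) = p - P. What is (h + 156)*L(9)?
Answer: 1660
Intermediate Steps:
h = 10 (h = 1² - 1*(-9) = 1 + 9 = 10)
(h + 156)*L(9) = (10 + 156)*10 = 166*10 = 1660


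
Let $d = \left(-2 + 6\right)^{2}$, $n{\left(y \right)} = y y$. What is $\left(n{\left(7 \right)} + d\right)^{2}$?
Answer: $4225$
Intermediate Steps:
$n{\left(y \right)} = y^{2}$
$d = 16$ ($d = 4^{2} = 16$)
$\left(n{\left(7 \right)} + d\right)^{2} = \left(7^{2} + 16\right)^{2} = \left(49 + 16\right)^{2} = 65^{2} = 4225$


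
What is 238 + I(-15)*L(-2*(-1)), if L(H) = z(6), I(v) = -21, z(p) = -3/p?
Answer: 497/2 ≈ 248.50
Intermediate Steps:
L(H) = -1/2 (L(H) = -3/6 = -3*1/6 = -1/2)
238 + I(-15)*L(-2*(-1)) = 238 - 21*(-1/2) = 238 + 21/2 = 497/2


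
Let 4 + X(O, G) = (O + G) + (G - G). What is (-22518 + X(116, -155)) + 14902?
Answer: -7659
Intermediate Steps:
X(O, G) = -4 + G + O (X(O, G) = -4 + ((O + G) + (G - G)) = -4 + ((G + O) + 0) = -4 + (G + O) = -4 + G + O)
(-22518 + X(116, -155)) + 14902 = (-22518 + (-4 - 155 + 116)) + 14902 = (-22518 - 43) + 14902 = -22561 + 14902 = -7659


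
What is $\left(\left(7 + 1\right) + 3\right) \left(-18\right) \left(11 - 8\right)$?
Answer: $-594$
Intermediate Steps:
$\left(\left(7 + 1\right) + 3\right) \left(-18\right) \left(11 - 8\right) = \left(8 + 3\right) \left(-18\right) \left(11 - 8\right) = 11 \left(-18\right) 3 = \left(-198\right) 3 = -594$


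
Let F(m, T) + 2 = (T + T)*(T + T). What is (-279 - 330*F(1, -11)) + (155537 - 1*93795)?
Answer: -97597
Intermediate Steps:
F(m, T) = -2 + 4*T² (F(m, T) = -2 + (T + T)*(T + T) = -2 + (2*T)*(2*T) = -2 + 4*T²)
(-279 - 330*F(1, -11)) + (155537 - 1*93795) = (-279 - 330*(-2 + 4*(-11)²)) + (155537 - 1*93795) = (-279 - 330*(-2 + 4*121)) + (155537 - 93795) = (-279 - 330*(-2 + 484)) + 61742 = (-279 - 330*482) + 61742 = (-279 - 159060) + 61742 = -159339 + 61742 = -97597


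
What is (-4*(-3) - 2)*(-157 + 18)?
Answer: -1390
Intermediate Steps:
(-4*(-3) - 2)*(-157 + 18) = (12 - 2)*(-139) = 10*(-139) = -1390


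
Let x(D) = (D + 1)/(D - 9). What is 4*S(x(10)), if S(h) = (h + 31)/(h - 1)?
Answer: 84/5 ≈ 16.800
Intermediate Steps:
x(D) = (1 + D)/(-9 + D)
S(h) = (31 + h)/(-1 + h)
4*S(x(10)) = 4*((31 + (1 + 10)/(-9 + 10))/(-1 + (1 + 10)/(-9 + 10))) = 4*((31 + 11/1)/(-1 + 11/1)) = 4*((31 + 1*11)/(-1 + 1*11)) = 4*((31 + 11)/(-1 + 11)) = 4*(42/10) = 4*((⅒)*42) = 4*(21/5) = 84/5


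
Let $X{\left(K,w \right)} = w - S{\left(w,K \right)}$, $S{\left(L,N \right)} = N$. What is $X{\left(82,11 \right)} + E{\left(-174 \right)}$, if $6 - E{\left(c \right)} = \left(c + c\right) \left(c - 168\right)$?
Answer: $-119081$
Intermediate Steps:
$X{\left(K,w \right)} = w - K$
$E{\left(c \right)} = 6 - 2 c \left(-168 + c\right)$ ($E{\left(c \right)} = 6 - \left(c + c\right) \left(c - 168\right) = 6 - 2 c \left(-168 + c\right)$)
$X{\left(82,11 \right)} + E{\left(-174 \right)} = \left(11 - 82\right) + \left(6 - 2 \left(-174\right)^{2} + 336 \left(-174\right)\right) = \left(11 - 82\right) - 119010 = -71 - 119010 = -119081$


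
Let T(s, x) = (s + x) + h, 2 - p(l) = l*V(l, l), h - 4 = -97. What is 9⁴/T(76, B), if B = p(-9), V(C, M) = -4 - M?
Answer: 2187/10 ≈ 218.70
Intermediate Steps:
h = -93 (h = 4 - 97 = -93)
p(l) = 2 - l*(-4 - l)
B = 47 (B = 2 - 9*(4 - 9) = 2 - 9*(-5) = 2 + 45 = 47)
T(s, x) = -93 + s + x (T(s, x) = (s + x) - 93 = -93 + s + x)
9⁴/T(76, B) = 9⁴/(-93 + 76 + 47) = 6561/30 = 6561*(1/30) = 2187/10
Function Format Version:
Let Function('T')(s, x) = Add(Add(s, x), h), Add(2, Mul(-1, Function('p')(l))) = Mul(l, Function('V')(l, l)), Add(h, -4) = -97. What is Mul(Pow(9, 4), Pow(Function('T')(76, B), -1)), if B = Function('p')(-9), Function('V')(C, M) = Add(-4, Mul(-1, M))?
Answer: Rational(2187, 10) ≈ 218.70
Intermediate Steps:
h = -93 (h = Add(4, -97) = -93)
Function('p')(l) = Add(2, Mul(-1, l, Add(-4, Mul(-1, l)))) (Function('p')(l) = Add(2, Mul(-1, Mul(l, Add(-4, Mul(-1, l))))) = Add(2, Mul(-1, l, Add(-4, Mul(-1, l)))))
B = 47 (B = Add(2, Mul(-9, Add(4, -9))) = Add(2, Mul(-9, -5)) = Add(2, 45) = 47)
Function('T')(s, x) = Add(-93, s, x) (Function('T')(s, x) = Add(Add(s, x), -93) = Add(-93, s, x))
Mul(Pow(9, 4), Pow(Function('T')(76, B), -1)) = Mul(Pow(9, 4), Pow(Add(-93, 76, 47), -1)) = Mul(6561, Pow(30, -1)) = Mul(6561, Rational(1, 30)) = Rational(2187, 10)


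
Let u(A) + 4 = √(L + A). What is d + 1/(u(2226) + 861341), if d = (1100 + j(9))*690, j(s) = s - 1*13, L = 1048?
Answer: 561055533109712137/741901424295 - √3274/741901424295 ≈ 7.5624e+5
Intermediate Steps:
j(s) = -13 + s (j(s) = s - 13 = -13 + s)
u(A) = -4 + √(1048 + A)
d = 756240 (d = (1100 + (-13 + 9))*690 = (1100 - 4)*690 = 1096*690 = 756240)
d + 1/(u(2226) + 861341) = 756240 + 1/((-4 + √(1048 + 2226)) + 861341) = 756240 + 1/((-4 + √3274) + 861341) = 756240 + 1/(861337 + √3274)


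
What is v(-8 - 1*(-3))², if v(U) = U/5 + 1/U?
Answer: 36/25 ≈ 1.4400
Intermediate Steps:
v(U) = 1/U + U/5 (v(U) = U*(⅕) + 1/U = U/5 + 1/U = 1/U + U/5)
v(-8 - 1*(-3))² = (1/(-8 - 1*(-3)) + (-8 - 1*(-3))/5)² = (1/(-8 + 3) + (-8 + 3)/5)² = (1/(-5) + (⅕)*(-5))² = (-⅕ - 1)² = (-6/5)² = 36/25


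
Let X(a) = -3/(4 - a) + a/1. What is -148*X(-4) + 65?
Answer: 1425/2 ≈ 712.50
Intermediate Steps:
X(a) = a - 3/(4 - a) (X(a) = -3/(4 - a) + a*1 = -3/(4 - a) + a = a - 3/(4 - a))
-148*X(-4) + 65 = -148*(3 + (-4)² - 4*(-4))/(-4 - 4) + 65 = -148*(3 + 16 + 16)/(-8) + 65 = -(-37)*35/2 + 65 = -148*(-35/8) + 65 = 1295/2 + 65 = 1425/2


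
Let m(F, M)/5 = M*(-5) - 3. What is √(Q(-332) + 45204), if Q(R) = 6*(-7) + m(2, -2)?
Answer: √45197 ≈ 212.60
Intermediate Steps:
m(F, M) = -15 - 25*M (m(F, M) = 5*(M*(-5) - 3) = 5*(-5*M - 3) = 5*(-3 - 5*M) = -15 - 25*M)
Q(R) = -7 (Q(R) = 6*(-7) + (-15 - 25*(-2)) = -42 + (-15 + 50) = -42 + 35 = -7)
√(Q(-332) + 45204) = √(-7 + 45204) = √45197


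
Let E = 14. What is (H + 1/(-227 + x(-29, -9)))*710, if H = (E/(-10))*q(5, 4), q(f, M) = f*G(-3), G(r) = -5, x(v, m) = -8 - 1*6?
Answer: 5988140/241 ≈ 24847.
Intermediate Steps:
x(v, m) = -14 (x(v, m) = -8 - 6 = -14)
q(f, M) = -5*f (q(f, M) = f*(-5) = -5*f)
H = 35 (H = (14/(-10))*(-5*5) = (14*(-⅒))*(-25) = -7/5*(-25) = 35)
(H + 1/(-227 + x(-29, -9)))*710 = (35 + 1/(-227 - 14))*710 = (35 + 1/(-241))*710 = (35 - 1/241)*710 = (8434/241)*710 = 5988140/241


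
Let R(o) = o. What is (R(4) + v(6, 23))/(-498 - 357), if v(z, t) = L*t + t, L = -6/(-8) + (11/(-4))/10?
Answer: -1517/34200 ≈ -0.044357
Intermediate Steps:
L = 19/40 (L = -6*(-⅛) + (11*(-¼))*(⅒) = ¾ - 11/4*⅒ = ¾ - 11/40 = 19/40 ≈ 0.47500)
v(z, t) = 59*t/40 (v(z, t) = 19*t/40 + t = 59*t/40)
(R(4) + v(6, 23))/(-498 - 357) = (4 + (59/40)*23)/(-498 - 357) = (4 + 1357/40)/(-855) = (1517/40)*(-1/855) = -1517/34200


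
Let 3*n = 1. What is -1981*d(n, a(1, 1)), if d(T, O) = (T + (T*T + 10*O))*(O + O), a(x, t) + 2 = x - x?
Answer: -1394624/9 ≈ -1.5496e+5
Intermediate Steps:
n = ⅓ (n = (⅓)*1 = ⅓ ≈ 0.33333)
a(x, t) = -2 (a(x, t) = -2 + (x - x) = -2 + 0 = -2)
d(T, O) = 2*O*(T + T² + 10*O) (d(T, O) = (T + (T² + 10*O))*(2*O) = (T + T² + 10*O)*(2*O) = 2*O*(T + T² + 10*O))
-1981*d(n, a(1, 1)) = -3962*(-2)*(⅓ + (⅓)² + 10*(-2)) = -3962*(-2)*(⅓ + ⅑ - 20) = -3962*(-2)*(-176)/9 = -1981*704/9 = -1394624/9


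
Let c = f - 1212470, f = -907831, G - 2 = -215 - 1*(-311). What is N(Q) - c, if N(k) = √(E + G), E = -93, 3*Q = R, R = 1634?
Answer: 2120301 + √5 ≈ 2.1203e+6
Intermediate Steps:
Q = 1634/3 (Q = (⅓)*1634 = 1634/3 ≈ 544.67)
G = 98 (G = 2 + (-215 - 1*(-311)) = 2 + (-215 + 311) = 2 + 96 = 98)
N(k) = √5 (N(k) = √(-93 + 98) = √5)
c = -2120301 (c = -907831 - 1212470 = -2120301)
N(Q) - c = √5 - 1*(-2120301) = √5 + 2120301 = 2120301 + √5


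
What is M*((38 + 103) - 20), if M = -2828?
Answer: -342188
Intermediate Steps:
M*((38 + 103) - 20) = -2828*((38 + 103) - 20) = -2828*(141 - 20) = -2828*121 = -342188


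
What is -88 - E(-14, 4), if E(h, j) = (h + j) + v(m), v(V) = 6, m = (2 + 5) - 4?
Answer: -84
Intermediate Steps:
m = 3 (m = 7 - 4 = 3)
E(h, j) = 6 + h + j (E(h, j) = (h + j) + 6 = 6 + h + j)
-88 - E(-14, 4) = -88 - (6 - 14 + 4) = -88 - 1*(-4) = -88 + 4 = -84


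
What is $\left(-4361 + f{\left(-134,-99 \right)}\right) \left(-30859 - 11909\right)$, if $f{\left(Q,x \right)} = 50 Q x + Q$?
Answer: $-28175772240$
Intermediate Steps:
$f{\left(Q,x \right)} = Q + 50 Q x$ ($f{\left(Q,x \right)} = 50 Q x + Q = Q + 50 Q x$)
$\left(-4361 + f{\left(-134,-99 \right)}\right) \left(-30859 - 11909\right) = \left(-4361 - 134 \left(1 + 50 \left(-99\right)\right)\right) \left(-30859 - 11909\right) = \left(-4361 - 134 \left(1 - 4950\right)\right) \left(-42768\right) = \left(-4361 - -663166\right) \left(-42768\right) = \left(-4361 + 663166\right) \left(-42768\right) = 658805 \left(-42768\right) = -28175772240$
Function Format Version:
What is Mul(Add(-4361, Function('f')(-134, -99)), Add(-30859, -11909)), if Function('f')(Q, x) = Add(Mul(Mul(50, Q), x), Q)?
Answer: -28175772240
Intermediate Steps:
Function('f')(Q, x) = Add(Q, Mul(50, Q, x)) (Function('f')(Q, x) = Add(Mul(50, Q, x), Q) = Add(Q, Mul(50, Q, x)))
Mul(Add(-4361, Function('f')(-134, -99)), Add(-30859, -11909)) = Mul(Add(-4361, Mul(-134, Add(1, Mul(50, -99)))), Add(-30859, -11909)) = Mul(Add(-4361, Mul(-134, Add(1, -4950))), -42768) = Mul(Add(-4361, Mul(-134, -4949)), -42768) = Mul(Add(-4361, 663166), -42768) = Mul(658805, -42768) = -28175772240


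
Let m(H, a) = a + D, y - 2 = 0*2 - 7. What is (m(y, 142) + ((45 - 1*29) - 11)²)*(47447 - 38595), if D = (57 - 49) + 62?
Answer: 2097924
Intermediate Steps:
D = 70 (D = 8 + 62 = 70)
y = -5 (y = 2 + (0*2 - 7) = 2 + (0 - 7) = 2 - 7 = -5)
m(H, a) = 70 + a (m(H, a) = a + 70 = 70 + a)
(m(y, 142) + ((45 - 1*29) - 11)²)*(47447 - 38595) = ((70 + 142) + ((45 - 1*29) - 11)²)*(47447 - 38595) = (212 + ((45 - 29) - 11)²)*8852 = (212 + (16 - 11)²)*8852 = (212 + 5²)*8852 = (212 + 25)*8852 = 237*8852 = 2097924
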